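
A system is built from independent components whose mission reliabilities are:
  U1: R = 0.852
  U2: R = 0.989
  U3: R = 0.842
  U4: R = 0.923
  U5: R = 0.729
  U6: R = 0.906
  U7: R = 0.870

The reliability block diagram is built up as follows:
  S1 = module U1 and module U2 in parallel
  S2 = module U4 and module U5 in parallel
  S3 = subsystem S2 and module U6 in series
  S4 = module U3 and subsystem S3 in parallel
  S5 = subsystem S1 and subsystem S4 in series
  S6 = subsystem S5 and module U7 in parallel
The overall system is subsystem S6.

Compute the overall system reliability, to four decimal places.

Parallel (U1 and U2): 1 − (1 − 0.852000)(1 − 0.989000) = 0.998372
Parallel (U4 and U5): 1 − (1 − 0.923000)(1 − 0.729000) = 0.979133
Series ([0.979133] and U6): 0.979133 × 0.906000 = 0.887094
Parallel (U3 and [0.887094]): 1 − (1 − 0.842000)(1 − 0.887094) = 0.982161
Series ([0.998372] and [0.982161]): 0.998372 × 0.982161 = 0.980562
Parallel ([0.980562] and U7): 1 − (1 − 0.980562)(1 − 0.870000) = 0.9975

0.9975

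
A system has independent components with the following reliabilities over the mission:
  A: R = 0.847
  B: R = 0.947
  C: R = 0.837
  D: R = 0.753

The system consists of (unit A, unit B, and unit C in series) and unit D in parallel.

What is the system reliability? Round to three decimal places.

Series (A, B, and C): 0.84700 × 0.94700 × 0.83700 = 0.67137
Parallel ([0.67137] and D): 1 − (1 − 0.67137)(1 − 0.75300) = 0.919

0.919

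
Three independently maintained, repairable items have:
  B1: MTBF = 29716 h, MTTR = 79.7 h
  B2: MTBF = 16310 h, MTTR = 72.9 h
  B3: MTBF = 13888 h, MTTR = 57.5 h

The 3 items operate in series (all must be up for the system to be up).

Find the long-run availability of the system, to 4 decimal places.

A(B1) = MTBF/(MTBF+MTTR) = 29716/(29716+79.7) = 0.997325
A(B2) = MTBF/(MTBF+MTTR) = 16310/(16310+72.9) = 0.995550
A(B3) = MTBF/(MTBF+MTTR) = 13888/(13888+57.5) = 0.995877
Series availability: 0.997325 × 0.995550 × 0.995877 = 0.9888

0.9888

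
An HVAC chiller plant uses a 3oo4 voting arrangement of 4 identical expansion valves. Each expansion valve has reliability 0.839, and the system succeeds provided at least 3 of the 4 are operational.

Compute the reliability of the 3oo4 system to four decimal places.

R = Σ_{i=3}^{4} C(4,i) p^i (1−p)^{4−i} with p = 0.839
C(4,3)·0.839^3·0.161^1 = 0.380340
C(4,4)·0.839^4·0.161^0 = 0.495505
Sum = 0.8758

0.8758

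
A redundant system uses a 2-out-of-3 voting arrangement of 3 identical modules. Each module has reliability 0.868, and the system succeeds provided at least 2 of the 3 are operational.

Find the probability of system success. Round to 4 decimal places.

0.9523

R = Σ_{i=2}^{3} C(3,i) p^i (1−p)^{3−i} with p = 0.868
C(3,2)·0.868^2·0.132^1 = 0.298356
C(3,3)·0.868^3·0.132^0 = 0.653972
Sum = 0.9523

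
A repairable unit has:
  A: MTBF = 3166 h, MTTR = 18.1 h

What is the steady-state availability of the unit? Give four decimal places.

0.9943

A(A) = MTBF/(MTBF+MTTR) = 3166/(3166+18.1) = 0.9943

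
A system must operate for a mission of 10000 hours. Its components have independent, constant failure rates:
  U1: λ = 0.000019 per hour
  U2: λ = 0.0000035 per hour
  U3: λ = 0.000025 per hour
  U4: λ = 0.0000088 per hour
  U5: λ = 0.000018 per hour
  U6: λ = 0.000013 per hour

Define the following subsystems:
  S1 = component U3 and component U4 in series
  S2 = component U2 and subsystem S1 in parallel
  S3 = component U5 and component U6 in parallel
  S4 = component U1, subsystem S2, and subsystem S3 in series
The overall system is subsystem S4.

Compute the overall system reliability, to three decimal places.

0.802

R(U1) = exp(−0.000019 × 10000) = 0.82696
R(U2) = exp(−0.0000035 × 10000) = 0.96561
R(U3) = exp(−0.000025 × 10000) = 0.77880
R(U4) = exp(−0.0000088 × 10000) = 0.91576
R(U5) = exp(−0.000018 × 10000) = 0.83527
R(U6) = exp(−0.000013 × 10000) = 0.87810
Series (U3 and U4): 0.77880 × 0.91576 = 0.71319
Parallel (U2 and [0.71319]): 1 − (1 − 0.96561)(1 − 0.71319) = 0.99014
Parallel (U5 and U6): 1 − (1 − 0.83527)(1 − 0.87810) = 0.97992
Series (U1, [0.99014], and [0.97992]): 0.82696 × 0.99014 × 0.97992 = 0.802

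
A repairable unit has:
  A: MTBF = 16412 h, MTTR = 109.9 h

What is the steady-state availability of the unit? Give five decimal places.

A(A) = MTBF/(MTBF+MTTR) = 16412/(16412+109.9) = 0.99335

0.99335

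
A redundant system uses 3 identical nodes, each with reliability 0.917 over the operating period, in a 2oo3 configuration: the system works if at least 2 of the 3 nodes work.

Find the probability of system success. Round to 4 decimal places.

R = Σ_{i=2}^{3} C(3,i) p^i (1−p)^{3−i} with p = 0.917
C(3,2)·0.917^2·0.083^1 = 0.209381
C(3,3)·0.917^3·0.083^0 = 0.771095
Sum = 0.9805

0.9805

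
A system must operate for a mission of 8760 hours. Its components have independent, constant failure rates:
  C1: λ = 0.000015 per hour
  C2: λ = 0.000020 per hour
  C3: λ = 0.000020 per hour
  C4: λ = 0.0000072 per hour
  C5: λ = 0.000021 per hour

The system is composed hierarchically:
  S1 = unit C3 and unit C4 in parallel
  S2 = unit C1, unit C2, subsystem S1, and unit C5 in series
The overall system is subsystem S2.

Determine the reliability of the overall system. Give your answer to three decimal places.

R(C1) = exp(−0.000015 × 8760) = 0.87687
R(C2) = exp(−0.000020 × 8760) = 0.83929
R(C3) = exp(−0.000020 × 8760) = 0.83929
R(C4) = exp(−0.0000072 × 8760) = 0.93888
R(C5) = exp(−0.000021 × 8760) = 0.83197
Parallel (C3 and C4): 1 − (1 − 0.83929)(1 − 0.93888) = 0.99018
Series (C1, C2, [0.99018], and C5): 0.87687 × 0.83929 × 0.99018 × 0.83197 = 0.606

0.606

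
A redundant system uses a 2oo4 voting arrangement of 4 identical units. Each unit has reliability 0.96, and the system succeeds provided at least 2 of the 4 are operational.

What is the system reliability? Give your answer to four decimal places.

R = Σ_{i=2}^{4} C(4,i) p^i (1−p)^{4−i} with p = 0.96
C(4,2)·0.96^2·0.04^2 = 0.008847
C(4,3)·0.96^3·0.04^1 = 0.141558
C(4,4)·0.96^4·0.04^0 = 0.849347
Sum = 0.9998

0.9998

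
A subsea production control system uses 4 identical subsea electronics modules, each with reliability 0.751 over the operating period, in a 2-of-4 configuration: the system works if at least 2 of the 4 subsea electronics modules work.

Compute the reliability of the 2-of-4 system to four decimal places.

0.9498

R = Σ_{i=2}^{4} C(4,i) p^i (1−p)^{4−i} with p = 0.751
C(4,2)·0.751^2·0.249^2 = 0.209812
C(4,3)·0.751^3·0.249^1 = 0.421870
C(4,4)·0.751^4·0.249^0 = 0.318097
Sum = 0.9498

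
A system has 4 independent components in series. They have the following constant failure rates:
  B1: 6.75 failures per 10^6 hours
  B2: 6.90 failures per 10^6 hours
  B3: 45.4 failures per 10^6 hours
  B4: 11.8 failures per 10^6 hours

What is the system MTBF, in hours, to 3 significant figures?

14100

Series of exponential components: λ_sys = Σ λ_i
λ_sys = 0.00000675 + 0.00000690 + 0.0000454 + 0.0000118 = 7.0850e-05 /h
MTBF = 1 / λ_sys = 14100 h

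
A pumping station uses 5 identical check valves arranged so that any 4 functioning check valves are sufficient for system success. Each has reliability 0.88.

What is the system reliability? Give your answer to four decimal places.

R = Σ_{i=4}^{5} C(5,i) p^i (1−p)^{5−i} with p = 0.88
C(5,4)·0.88^4·0.12^1 = 0.359817
C(5,5)·0.88^5·0.12^0 = 0.527732
Sum = 0.8875

0.8875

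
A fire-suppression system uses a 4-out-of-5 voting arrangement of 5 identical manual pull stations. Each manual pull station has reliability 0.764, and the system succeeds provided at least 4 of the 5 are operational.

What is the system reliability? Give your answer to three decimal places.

0.662

R = Σ_{i=4}^{5} C(5,i) p^i (1−p)^{5−i} with p = 0.764
C(5,4)·0.764^4·0.236^1 = 0.40203
C(5,5)·0.764^5·0.236^0 = 0.26030
Sum = 0.662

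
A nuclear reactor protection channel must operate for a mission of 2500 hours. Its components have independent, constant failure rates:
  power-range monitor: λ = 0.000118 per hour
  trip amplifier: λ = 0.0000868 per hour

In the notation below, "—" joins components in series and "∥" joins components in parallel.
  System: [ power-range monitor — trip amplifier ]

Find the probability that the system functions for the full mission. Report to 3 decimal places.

0.599

R(power-range monitor) = exp(−0.000118 × 2500) = 0.74453
R(trip amplifier) = exp(−0.0000868 × 2500) = 0.80493
Series (power-range monitor and trip amplifier): 0.74453 × 0.80493 = 0.599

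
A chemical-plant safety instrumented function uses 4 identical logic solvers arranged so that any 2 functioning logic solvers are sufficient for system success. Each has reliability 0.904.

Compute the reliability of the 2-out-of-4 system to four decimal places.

0.9967

R = Σ_{i=2}^{4} C(4,i) p^i (1−p)^{4−i} with p = 0.904
C(4,2)·0.904^2·0.096^2 = 0.045189
C(4,3)·0.904^3·0.096^1 = 0.283685
C(4,4)·0.904^4·0.096^0 = 0.667842
Sum = 0.9967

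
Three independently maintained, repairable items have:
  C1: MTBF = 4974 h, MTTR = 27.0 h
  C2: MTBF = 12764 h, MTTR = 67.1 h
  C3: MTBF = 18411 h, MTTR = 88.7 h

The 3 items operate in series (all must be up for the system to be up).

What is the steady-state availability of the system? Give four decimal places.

0.9847

A(C1) = MTBF/(MTBF+MTTR) = 4974/(4974+27.0) = 0.994601
A(C2) = MTBF/(MTBF+MTTR) = 12764/(12764+67.1) = 0.994771
A(C3) = MTBF/(MTBF+MTTR) = 18411/(18411+88.7) = 0.995205
Series availability: 0.994601 × 0.994771 × 0.995205 = 0.9847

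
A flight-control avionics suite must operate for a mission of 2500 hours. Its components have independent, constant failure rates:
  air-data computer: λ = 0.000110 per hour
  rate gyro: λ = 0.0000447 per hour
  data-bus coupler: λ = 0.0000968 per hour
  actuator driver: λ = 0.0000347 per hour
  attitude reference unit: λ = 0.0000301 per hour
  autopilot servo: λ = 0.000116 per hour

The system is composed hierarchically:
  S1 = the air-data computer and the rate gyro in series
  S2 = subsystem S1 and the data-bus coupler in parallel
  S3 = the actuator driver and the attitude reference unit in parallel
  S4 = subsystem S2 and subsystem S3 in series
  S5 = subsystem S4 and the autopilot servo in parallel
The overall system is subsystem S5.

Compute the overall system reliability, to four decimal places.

R(air-data computer) = exp(−0.000110 × 2500) = 0.759572
R(rate gyro) = exp(−0.0000447 × 2500) = 0.894268
R(data-bus coupler) = exp(−0.0000968 × 2500) = 0.785056
R(actuator driver) = exp(−0.0000347 × 2500) = 0.916906
R(attitude reference unit) = exp(−0.0000301 × 2500) = 0.927512
R(autopilot servo) = exp(−0.000116 × 2500) = 0.748264
Series (air-data computer and rate gyro): 0.759572 × 0.894268 = 0.679261
Parallel ([0.679261] and data-bus coupler): 1 − (1 − 0.679261)(1 − 0.785056) = 0.931059
Parallel (actuator driver and attitude reference unit): 1 − (1 − 0.916906)(1 − 0.927512) = 0.993977
Series ([0.931059] and [0.993977]): 0.931059 × 0.993977 = 0.925451
Parallel ([0.925451] and autopilot servo): 1 − (1 − 0.925451)(1 − 0.748264) = 0.9812

0.9812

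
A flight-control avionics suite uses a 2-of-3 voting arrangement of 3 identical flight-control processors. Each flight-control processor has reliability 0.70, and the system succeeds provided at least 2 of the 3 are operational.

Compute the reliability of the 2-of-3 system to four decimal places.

R = Σ_{i=2}^{3} C(3,i) p^i (1−p)^{3−i} with p = 0.70
C(3,2)·0.70^2·0.30^1 = 0.441000
C(3,3)·0.70^3·0.30^0 = 0.343000
Sum = 0.7840

0.7840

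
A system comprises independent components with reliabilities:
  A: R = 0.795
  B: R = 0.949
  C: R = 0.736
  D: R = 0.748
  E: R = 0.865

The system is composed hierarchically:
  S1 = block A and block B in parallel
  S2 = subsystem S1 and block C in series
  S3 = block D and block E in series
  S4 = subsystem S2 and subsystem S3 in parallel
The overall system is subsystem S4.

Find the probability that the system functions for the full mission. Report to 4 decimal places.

0.9041

Parallel (A and B): 1 − (1 − 0.795000)(1 − 0.949000) = 0.989545
Series ([0.989545] and C): 0.989545 × 0.736000 = 0.728305
Series (D and E): 0.748000 × 0.865000 = 0.647020
Parallel ([0.728305] and [0.647020]): 1 − (1 − 0.728305)(1 − 0.647020) = 0.9041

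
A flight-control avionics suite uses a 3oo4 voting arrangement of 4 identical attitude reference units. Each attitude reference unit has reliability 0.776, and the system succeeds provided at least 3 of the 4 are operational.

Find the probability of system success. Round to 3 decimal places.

R = Σ_{i=3}^{4} C(4,i) p^i (1−p)^{4−i} with p = 0.776
C(4,3)·0.776^3·0.224^1 = 0.41869
C(4,4)·0.776^4·0.224^0 = 0.36262
Sum = 0.781

0.781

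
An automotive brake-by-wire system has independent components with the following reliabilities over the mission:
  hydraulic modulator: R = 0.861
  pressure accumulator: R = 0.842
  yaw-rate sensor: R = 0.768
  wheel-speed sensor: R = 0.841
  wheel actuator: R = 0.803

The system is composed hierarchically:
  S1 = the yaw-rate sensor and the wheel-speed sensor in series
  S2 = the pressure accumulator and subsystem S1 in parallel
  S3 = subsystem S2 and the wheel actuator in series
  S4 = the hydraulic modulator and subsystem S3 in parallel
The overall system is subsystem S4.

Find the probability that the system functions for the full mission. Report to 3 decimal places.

0.966

Series (yaw-rate sensor and wheel-speed sensor): 0.76800 × 0.84100 = 0.64589
Parallel (pressure accumulator and [0.64589]): 1 − (1 − 0.84200)(1 − 0.64589) = 0.94405
Series ([0.94405] and wheel actuator): 0.94405 × 0.80300 = 0.75807
Parallel (hydraulic modulator and [0.75807]): 1 − (1 − 0.86100)(1 − 0.75807) = 0.966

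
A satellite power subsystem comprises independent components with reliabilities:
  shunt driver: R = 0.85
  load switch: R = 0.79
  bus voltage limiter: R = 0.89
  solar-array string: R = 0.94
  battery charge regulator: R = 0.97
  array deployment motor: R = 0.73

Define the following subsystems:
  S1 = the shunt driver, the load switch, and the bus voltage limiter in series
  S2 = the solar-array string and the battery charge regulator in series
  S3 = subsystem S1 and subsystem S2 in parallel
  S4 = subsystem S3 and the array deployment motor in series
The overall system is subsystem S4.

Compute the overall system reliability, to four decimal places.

0.7041

Series (shunt driver, load switch, and bus voltage limiter): 0.850000 × 0.790000 × 0.890000 = 0.597635
Series (solar-array string and battery charge regulator): 0.940000 × 0.970000 = 0.911800
Parallel ([0.597635] and [0.911800]): 1 − (1 − 0.597635)(1 − 0.911800) = 0.964511
Series ([0.964511] and array deployment motor): 0.964511 × 0.730000 = 0.7041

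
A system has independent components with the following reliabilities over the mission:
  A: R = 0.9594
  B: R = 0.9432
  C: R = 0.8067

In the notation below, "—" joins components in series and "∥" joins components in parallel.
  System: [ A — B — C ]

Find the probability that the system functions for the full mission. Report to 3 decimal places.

Series (A, B, and C): 0.95940 × 0.94320 × 0.80670 = 0.730

0.730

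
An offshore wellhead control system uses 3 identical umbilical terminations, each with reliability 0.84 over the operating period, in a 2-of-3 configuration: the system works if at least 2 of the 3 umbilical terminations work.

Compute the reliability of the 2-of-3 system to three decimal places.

R = Σ_{i=2}^{3} C(3,i) p^i (1−p)^{3−i} with p = 0.84
C(3,2)·0.84^2·0.16^1 = 0.33869
C(3,3)·0.84^3·0.16^0 = 0.59270
Sum = 0.931

0.931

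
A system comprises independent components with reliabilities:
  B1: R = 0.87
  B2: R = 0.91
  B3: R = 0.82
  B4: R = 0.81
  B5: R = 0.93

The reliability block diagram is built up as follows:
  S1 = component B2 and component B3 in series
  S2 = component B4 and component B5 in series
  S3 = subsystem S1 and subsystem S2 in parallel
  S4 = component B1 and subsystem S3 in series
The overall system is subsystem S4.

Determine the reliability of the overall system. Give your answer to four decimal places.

0.8155

Series (B2 and B3): 0.910000 × 0.820000 = 0.746200
Series (B4 and B5): 0.810000 × 0.930000 = 0.753300
Parallel ([0.746200] and [0.753300]): 1 − (1 − 0.746200)(1 − 0.753300) = 0.937388
Series (B1 and [0.937388]): 0.870000 × 0.937388 = 0.8155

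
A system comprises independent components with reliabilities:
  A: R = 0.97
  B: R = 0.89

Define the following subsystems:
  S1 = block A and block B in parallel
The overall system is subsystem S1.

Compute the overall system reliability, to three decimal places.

Parallel (A and B): 1 − (1 − 0.97000)(1 − 0.89000) = 0.997

0.997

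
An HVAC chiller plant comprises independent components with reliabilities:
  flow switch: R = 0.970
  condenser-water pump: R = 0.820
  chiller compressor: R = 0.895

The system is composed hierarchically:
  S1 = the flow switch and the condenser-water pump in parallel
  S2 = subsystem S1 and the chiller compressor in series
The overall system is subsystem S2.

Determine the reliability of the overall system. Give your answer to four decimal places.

Parallel (flow switch and condenser-water pump): 1 − (1 − 0.970000)(1 − 0.820000) = 0.994600
Series ([0.994600] and chiller compressor): 0.994600 × 0.895000 = 0.8902

0.8902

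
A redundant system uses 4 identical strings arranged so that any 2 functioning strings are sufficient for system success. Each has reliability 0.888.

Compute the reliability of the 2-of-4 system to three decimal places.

R = Σ_{i=2}^{4} C(4,i) p^i (1−p)^{4−i} with p = 0.888
C(4,2)·0.888^2·0.112^2 = 0.05935
C(4,3)·0.888^3·0.112^1 = 0.31370
C(4,4)·0.888^4·0.112^0 = 0.62180
Sum = 0.995

0.995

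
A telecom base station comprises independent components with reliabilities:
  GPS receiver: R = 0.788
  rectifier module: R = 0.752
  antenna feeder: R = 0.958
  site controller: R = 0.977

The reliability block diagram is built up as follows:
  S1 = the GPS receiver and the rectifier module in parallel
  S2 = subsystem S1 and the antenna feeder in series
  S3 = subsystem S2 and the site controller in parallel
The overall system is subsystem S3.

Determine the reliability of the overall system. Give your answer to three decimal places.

Parallel (GPS receiver and rectifier module): 1 − (1 − 0.78800)(1 − 0.75200) = 0.94742
Series ([0.94742] and antenna feeder): 0.94742 × 0.95800 = 0.90763
Parallel ([0.90763] and site controller): 1 − (1 − 0.90763)(1 − 0.97700) = 0.998

0.998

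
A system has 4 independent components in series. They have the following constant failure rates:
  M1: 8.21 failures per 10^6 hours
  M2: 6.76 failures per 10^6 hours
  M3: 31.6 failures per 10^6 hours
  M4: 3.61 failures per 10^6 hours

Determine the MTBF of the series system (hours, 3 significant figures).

19900

Series of exponential components: λ_sys = Σ λ_i
λ_sys = 0.00000821 + 0.00000676 + 0.0000316 + 0.00000361 = 5.0180e-05 /h
MTBF = 1 / λ_sys = 19900 h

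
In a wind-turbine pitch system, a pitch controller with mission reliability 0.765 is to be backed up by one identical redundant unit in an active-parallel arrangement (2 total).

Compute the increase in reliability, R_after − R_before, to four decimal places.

0.1798

R_before = 0.765
R_after = 1 − (1 − 0.765)^2 = 0.9448
ΔR = 0.9448 − 0.765 = 0.1798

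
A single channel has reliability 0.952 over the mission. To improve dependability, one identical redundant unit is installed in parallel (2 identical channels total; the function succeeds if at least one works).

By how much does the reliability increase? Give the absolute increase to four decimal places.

0.0457

R_before = 0.952
R_after = 1 − (1 − 0.952)^2 = 0.9977
ΔR = 0.9977 − 0.952 = 0.0457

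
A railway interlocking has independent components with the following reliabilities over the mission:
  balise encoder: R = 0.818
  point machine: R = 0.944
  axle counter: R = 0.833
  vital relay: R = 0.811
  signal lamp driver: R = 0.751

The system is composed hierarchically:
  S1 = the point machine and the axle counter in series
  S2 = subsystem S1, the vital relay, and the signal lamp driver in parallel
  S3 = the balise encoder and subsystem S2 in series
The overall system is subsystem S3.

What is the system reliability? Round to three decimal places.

Series (point machine and axle counter): 0.94400 × 0.83300 = 0.78635
Parallel ([0.78635], vital relay, and signal lamp driver): 1 − (1 − 0.78635)(1 − 0.81100)(1 − 0.75100) = 0.98995
Series (balise encoder and [0.98995]): 0.81800 × 0.98995 = 0.810

0.810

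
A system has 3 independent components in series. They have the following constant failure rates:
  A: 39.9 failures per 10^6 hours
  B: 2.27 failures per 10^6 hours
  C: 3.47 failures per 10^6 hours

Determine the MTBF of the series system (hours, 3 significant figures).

Series of exponential components: λ_sys = Σ λ_i
λ_sys = 0.0000399 + 0.00000227 + 0.00000347 = 4.5640e-05 /h
MTBF = 1 / λ_sys = 21900 h

21900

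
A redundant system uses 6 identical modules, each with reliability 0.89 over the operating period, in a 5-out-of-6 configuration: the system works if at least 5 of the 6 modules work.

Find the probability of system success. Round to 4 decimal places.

0.8655

R = Σ_{i=5}^{6} C(6,i) p^i (1−p)^{6−i} with p = 0.89
C(6,5)·0.89^5·0.11^1 = 0.368548
C(6,6)·0.89^6·0.11^0 = 0.496981
Sum = 0.8655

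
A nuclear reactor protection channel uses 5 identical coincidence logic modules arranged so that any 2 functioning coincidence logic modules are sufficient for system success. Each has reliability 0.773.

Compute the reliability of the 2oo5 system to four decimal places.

R = Σ_{i=2}^{5} C(5,i) p^i (1−p)^{5−i} with p = 0.773
C(5,2)·0.773^2·0.227^3 = 0.069893
C(5,3)·0.773^3·0.227^2 = 0.238007
C(5,4)·0.773^4·0.227^1 = 0.405241
C(5,5)·0.773^5·0.227^0 = 0.275993
Sum = 0.9891

0.9891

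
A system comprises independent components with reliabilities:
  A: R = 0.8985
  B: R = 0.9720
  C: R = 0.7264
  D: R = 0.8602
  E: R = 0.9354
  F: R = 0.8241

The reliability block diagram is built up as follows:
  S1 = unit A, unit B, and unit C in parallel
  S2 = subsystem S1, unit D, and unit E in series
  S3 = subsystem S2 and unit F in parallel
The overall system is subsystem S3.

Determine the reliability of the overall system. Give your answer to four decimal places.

Parallel (A, B, and C): 1 − (1 − 0.898500)(1 − 0.972000)(1 − 0.726400) = 0.999222
Series ([0.999222], D, and E): 0.999222 × 0.860200 × 0.935400 = 0.804005
Parallel ([0.804005] and F): 1 − (1 − 0.804005)(1 − 0.824100) = 0.9655

0.9655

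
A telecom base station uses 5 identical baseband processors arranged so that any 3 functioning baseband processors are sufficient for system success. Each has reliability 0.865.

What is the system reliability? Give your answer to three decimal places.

R = Σ_{i=3}^{5} C(5,i) p^i (1−p)^{5−i} with p = 0.865
C(5,3)·0.865^3·0.135^2 = 0.11795
C(5,4)·0.865^4·0.135^1 = 0.37789
C(5,5)·0.865^5·0.135^0 = 0.48426
Sum = 0.980

0.980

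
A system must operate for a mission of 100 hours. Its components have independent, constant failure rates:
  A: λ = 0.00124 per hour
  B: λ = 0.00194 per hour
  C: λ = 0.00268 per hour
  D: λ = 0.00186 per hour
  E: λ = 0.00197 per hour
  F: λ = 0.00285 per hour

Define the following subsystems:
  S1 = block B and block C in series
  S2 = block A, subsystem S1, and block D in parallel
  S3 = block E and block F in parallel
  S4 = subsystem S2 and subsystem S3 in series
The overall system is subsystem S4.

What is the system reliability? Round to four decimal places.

R(A) = exp(−0.00124 × 100) = 0.883380
R(B) = exp(−0.00194 × 100) = 0.823658
R(C) = exp(−0.00268 × 100) = 0.764908
R(D) = exp(−0.00186 × 100) = 0.830274
R(E) = exp(−0.00197 × 100) = 0.821191
R(F) = exp(−0.00285 × 100) = 0.752014
Series (B and C): 0.823658 × 0.764908 = 0.630023
Parallel (A, [0.630023], and D): 1 − (1 − 0.883380)(1 − 0.630023)(1 − 0.830274) = 0.992677
Parallel (E and F): 1 − (1 − 0.821191)(1 − 0.752014) = 0.955658
Series ([0.992677] and [0.955658]): 0.992677 × 0.955658 = 0.9487

0.9487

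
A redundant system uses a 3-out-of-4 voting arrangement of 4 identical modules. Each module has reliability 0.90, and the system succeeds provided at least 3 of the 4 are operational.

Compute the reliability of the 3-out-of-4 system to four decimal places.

0.9477

R = Σ_{i=3}^{4} C(4,i) p^i (1−p)^{4−i} with p = 0.90
C(4,3)·0.90^3·0.10^1 = 0.291600
C(4,4)·0.90^4·0.10^0 = 0.656100
Sum = 0.9477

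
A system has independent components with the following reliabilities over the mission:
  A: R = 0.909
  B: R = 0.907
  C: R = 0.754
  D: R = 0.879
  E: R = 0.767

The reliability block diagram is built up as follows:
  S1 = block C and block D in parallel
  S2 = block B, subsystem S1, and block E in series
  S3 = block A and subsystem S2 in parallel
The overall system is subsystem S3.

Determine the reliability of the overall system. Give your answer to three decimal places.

0.970

Parallel (C and D): 1 − (1 − 0.75400)(1 − 0.87900) = 0.97023
Series (B, [0.97023], and E): 0.90700 × 0.97023 × 0.76700 = 0.67496
Parallel (A and [0.67496]): 1 − (1 − 0.90900)(1 − 0.67496) = 0.970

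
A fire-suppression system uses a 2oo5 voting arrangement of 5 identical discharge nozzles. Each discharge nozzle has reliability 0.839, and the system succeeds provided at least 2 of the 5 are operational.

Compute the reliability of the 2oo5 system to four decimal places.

0.9971

R = Σ_{i=2}^{5} C(5,i) p^i (1−p)^{5−i} with p = 0.839
C(5,2)·0.839^2·0.161^3 = 0.029377
C(5,3)·0.839^3·0.161^2 = 0.153087
C(5,4)·0.839^4·0.161^1 = 0.398881
C(5,5)·0.839^5·0.161^0 = 0.415729
Sum = 0.9971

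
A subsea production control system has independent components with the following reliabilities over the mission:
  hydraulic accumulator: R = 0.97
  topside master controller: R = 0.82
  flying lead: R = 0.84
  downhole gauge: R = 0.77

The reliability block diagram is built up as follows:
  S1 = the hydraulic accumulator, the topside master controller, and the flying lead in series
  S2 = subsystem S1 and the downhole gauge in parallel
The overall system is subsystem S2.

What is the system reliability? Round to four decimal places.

Series (hydraulic accumulator, topside master controller, and flying lead): 0.970000 × 0.820000 × 0.840000 = 0.668136
Parallel ([0.668136] and downhole gauge): 1 − (1 − 0.668136)(1 − 0.770000) = 0.9237

0.9237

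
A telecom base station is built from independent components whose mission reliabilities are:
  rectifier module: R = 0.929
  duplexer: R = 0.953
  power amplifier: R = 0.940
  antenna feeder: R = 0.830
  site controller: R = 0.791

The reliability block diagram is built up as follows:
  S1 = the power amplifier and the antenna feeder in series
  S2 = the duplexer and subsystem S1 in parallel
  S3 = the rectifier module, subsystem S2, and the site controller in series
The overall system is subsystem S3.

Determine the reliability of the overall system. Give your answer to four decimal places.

Series (power amplifier and antenna feeder): 0.940000 × 0.830000 = 0.780200
Parallel (duplexer and [0.780200]): 1 − (1 − 0.953000)(1 − 0.780200) = 0.989669
Series (rectifier module, [0.989669], and site controller): 0.929000 × 0.989669 × 0.791000 = 0.7272

0.7272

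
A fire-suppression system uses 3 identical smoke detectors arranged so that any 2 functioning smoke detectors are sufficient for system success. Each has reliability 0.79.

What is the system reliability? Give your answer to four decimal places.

R = Σ_{i=2}^{3} C(3,i) p^i (1−p)^{3−i} with p = 0.79
C(3,2)·0.79^2·0.21^1 = 0.393183
C(3,3)·0.79^3·0.21^0 = 0.493039
Sum = 0.8862

0.8862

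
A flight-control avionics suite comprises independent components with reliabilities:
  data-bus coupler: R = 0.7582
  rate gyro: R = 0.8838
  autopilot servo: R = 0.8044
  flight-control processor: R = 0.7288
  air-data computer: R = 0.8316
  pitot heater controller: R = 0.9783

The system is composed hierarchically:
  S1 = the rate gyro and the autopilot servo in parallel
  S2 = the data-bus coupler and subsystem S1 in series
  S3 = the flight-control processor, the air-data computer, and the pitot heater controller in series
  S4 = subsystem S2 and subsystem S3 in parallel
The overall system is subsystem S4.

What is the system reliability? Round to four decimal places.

0.8946

Parallel (rate gyro and autopilot servo): 1 − (1 − 0.883800)(1 − 0.804400) = 0.977271
Series (data-bus coupler and [0.977271]): 0.758200 × 0.977271 = 0.740967
Series (flight-control processor, air-data computer, and pitot heater controller): 0.728800 × 0.831600 × 0.978300 = 0.592918
Parallel ([0.740967] and [0.592918]): 1 − (1 − 0.740967)(1 − 0.592918) = 0.8946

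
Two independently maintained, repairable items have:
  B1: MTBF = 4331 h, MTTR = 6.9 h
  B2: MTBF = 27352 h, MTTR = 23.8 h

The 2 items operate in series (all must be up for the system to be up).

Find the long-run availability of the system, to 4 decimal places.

0.9975

A(B1) = MTBF/(MTBF+MTTR) = 4331/(4331+6.9) = 0.998409
A(B2) = MTBF/(MTBF+MTTR) = 27352/(27352+23.8) = 0.999131
Series availability: 0.998409 × 0.999131 = 0.9975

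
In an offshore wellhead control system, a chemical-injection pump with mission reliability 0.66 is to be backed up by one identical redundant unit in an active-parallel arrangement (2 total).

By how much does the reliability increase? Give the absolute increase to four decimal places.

0.2244

R_before = 0.66
R_after = 1 − (1 − 0.66)^2 = 0.8844
ΔR = 0.8844 − 0.66 = 0.2244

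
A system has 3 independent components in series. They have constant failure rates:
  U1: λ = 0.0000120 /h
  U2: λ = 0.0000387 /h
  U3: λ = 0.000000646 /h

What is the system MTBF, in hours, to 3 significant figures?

19500

Series of exponential components: λ_sys = Σ λ_i
λ_sys = 0.0000120 + 0.0000387 + 0.000000646 = 5.1346e-05 /h
MTBF = 1 / λ_sys = 19500 h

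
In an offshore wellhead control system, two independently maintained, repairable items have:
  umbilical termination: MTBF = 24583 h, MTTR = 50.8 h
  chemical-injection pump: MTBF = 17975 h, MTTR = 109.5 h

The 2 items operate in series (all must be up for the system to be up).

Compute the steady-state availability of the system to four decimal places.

0.9919

A(umbilical termination) = MTBF/(MTBF+MTTR) = 24583/(24583+50.8) = 0.997938
A(chemical-injection pump) = MTBF/(MTBF+MTTR) = 17975/(17975+109.5) = 0.993945
Series availability: 0.997938 × 0.993945 = 0.9919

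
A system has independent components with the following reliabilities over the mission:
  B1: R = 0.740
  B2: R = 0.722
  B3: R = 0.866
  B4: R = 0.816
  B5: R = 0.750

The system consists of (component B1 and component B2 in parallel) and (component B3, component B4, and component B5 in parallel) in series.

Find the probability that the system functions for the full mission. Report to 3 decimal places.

0.922

Parallel (B1 and B2): 1 − (1 − 0.74000)(1 − 0.72200) = 0.92772
Parallel (B3, B4, and B5): 1 − (1 − 0.86600)(1 − 0.81600)(1 − 0.75000) = 0.99384
Series ([0.92772] and [0.99384]): 0.92772 × 0.99384 = 0.922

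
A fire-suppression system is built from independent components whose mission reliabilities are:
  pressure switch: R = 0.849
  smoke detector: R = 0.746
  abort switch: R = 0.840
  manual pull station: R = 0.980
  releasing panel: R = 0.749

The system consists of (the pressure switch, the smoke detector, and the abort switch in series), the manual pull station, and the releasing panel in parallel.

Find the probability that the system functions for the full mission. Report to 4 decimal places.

0.9977

Series (pressure switch, smoke detector, and abort switch): 0.849000 × 0.746000 × 0.840000 = 0.532017
Parallel ([0.532017], manual pull station, and releasing panel): 1 − (1 − 0.532017)(1 − 0.980000)(1 − 0.749000) = 0.9977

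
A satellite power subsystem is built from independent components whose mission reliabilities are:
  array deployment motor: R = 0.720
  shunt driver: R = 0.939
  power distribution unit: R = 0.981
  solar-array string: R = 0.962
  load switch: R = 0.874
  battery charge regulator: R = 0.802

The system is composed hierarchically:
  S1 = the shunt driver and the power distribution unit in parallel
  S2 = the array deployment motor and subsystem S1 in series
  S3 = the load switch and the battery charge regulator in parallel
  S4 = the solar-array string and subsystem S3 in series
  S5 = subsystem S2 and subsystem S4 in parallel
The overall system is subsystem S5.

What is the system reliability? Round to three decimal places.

Parallel (shunt driver and power distribution unit): 1 − (1 − 0.93900)(1 − 0.98100) = 0.99884
Series (array deployment motor and [0.99884]): 0.72000 × 0.99884 = 0.71916
Parallel (load switch and battery charge regulator): 1 − (1 − 0.87400)(1 − 0.80200) = 0.97505
Series (solar-array string and [0.97505]): 0.96200 × 0.97505 = 0.93800
Parallel ([0.71916] and [0.93800]): 1 − (1 − 0.71916)(1 − 0.93800) = 0.983

0.983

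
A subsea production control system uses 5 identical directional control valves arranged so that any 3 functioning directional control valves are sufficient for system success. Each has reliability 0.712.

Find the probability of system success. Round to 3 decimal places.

0.852

R = Σ_{i=3}^{5} C(5,i) p^i (1−p)^{5−i} with p = 0.712
C(5,3)·0.712^3·0.288^2 = 0.29938
C(5,4)·0.712^4·0.288^1 = 0.37007
C(5,5)·0.712^5·0.288^0 = 0.18298
Sum = 0.852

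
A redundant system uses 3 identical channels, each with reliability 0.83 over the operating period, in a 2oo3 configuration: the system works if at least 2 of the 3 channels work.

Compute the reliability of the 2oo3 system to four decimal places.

R = Σ_{i=2}^{3} C(3,i) p^i (1−p)^{3−i} with p = 0.83
C(3,2)·0.83^2·0.17^1 = 0.351339
C(3,3)·0.83^3·0.17^0 = 0.571787
Sum = 0.9231

0.9231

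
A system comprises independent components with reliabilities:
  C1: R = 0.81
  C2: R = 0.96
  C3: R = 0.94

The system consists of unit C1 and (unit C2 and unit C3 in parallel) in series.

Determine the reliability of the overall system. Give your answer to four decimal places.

0.8081

Parallel (C2 and C3): 1 − (1 − 0.960000)(1 − 0.940000) = 0.997600
Series (C1 and [0.997600]): 0.810000 × 0.997600 = 0.8081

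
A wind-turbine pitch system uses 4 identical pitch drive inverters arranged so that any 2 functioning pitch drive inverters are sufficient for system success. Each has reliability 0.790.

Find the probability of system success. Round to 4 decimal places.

R = Σ_{i=2}^{4} C(4,i) p^i (1−p)^{4−i} with p = 0.790
C(4,2)·0.790^2·0.210^2 = 0.165137
C(4,3)·0.790^3·0.210^1 = 0.414153
C(4,4)·0.790^4·0.210^0 = 0.389501
Sum = 0.9688

0.9688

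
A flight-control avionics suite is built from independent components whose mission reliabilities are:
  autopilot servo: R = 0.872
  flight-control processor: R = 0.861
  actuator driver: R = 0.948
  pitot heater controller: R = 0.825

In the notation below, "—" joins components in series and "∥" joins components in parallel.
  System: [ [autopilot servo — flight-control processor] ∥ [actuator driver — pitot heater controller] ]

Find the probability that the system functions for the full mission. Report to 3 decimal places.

Series (autopilot servo and flight-control processor): 0.87200 × 0.86100 = 0.75079
Series (actuator driver and pitot heater controller): 0.94800 × 0.82500 = 0.78210
Parallel ([0.75079] and [0.78210]): 1 − (1 − 0.75079)(1 − 0.78210) = 0.946

0.946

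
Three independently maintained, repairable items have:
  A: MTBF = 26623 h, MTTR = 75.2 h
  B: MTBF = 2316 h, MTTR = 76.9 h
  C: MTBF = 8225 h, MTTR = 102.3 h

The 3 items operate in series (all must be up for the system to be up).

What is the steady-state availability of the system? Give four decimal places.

A(A) = MTBF/(MTBF+MTTR) = 26623/(26623+75.2) = 0.997183
A(B) = MTBF/(MTBF+MTTR) = 2316/(2316+76.9) = 0.967863
A(C) = MTBF/(MTBF+MTTR) = 8225/(8225+102.3) = 0.987715
Series availability: 0.997183 × 0.967863 × 0.987715 = 0.9533

0.9533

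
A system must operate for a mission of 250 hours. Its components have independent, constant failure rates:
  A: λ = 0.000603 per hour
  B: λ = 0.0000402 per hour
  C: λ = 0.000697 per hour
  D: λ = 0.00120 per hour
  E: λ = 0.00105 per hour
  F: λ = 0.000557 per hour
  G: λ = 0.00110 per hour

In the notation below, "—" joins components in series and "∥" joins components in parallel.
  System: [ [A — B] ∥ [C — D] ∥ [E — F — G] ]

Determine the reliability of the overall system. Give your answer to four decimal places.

0.9724

R(A) = exp(−0.000603 × 250) = 0.860063
R(B) = exp(−0.0000402 × 250) = 0.990000
R(C) = exp(−0.000697 × 250) = 0.840087
R(D) = exp(−0.00120 × 250) = 0.740818
R(E) = exp(−0.00105 × 250) = 0.769126
R(F) = exp(−0.000557 × 250) = 0.870010
R(G) = exp(−0.00110 × 250) = 0.759572
Series (A and B): 0.860063 × 0.990000 = 0.851462
Series (C and D): 0.840087 × 0.740818 = 0.622352
Series (E, F, and G): 0.769126 × 0.870010 × 0.759572 = 0.508266
Parallel ([0.851462], [0.622352], and [0.508266]): 1 − (1 − 0.851462)(1 − 0.622352)(1 − 0.508266) = 0.9724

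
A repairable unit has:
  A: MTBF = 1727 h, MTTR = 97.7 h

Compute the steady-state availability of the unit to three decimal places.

0.946

A(A) = MTBF/(MTBF+MTTR) = 1727/(1727+97.7) = 0.946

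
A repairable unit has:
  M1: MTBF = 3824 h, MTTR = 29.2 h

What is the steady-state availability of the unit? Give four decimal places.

A(M1) = MTBF/(MTBF+MTTR) = 3824/(3824+29.2) = 0.9924

0.9924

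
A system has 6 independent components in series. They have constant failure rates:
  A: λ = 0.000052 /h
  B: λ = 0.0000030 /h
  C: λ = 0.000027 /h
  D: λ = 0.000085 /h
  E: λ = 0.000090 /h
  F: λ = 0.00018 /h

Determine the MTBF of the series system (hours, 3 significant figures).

2290

Series of exponential components: λ_sys = Σ λ_i
λ_sys = 0.000052 + 0.0000030 + 0.000027 + 0.000085 + 0.000090 + 0.00018 = 4.3700e-04 /h
MTBF = 1 / λ_sys = 2290 h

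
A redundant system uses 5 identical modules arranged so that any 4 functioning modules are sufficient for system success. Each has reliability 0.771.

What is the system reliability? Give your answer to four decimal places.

0.6770

R = Σ_{i=4}^{5} C(5,i) p^i (1−p)^{5−i} with p = 0.771
C(5,4)·0.771^4·0.229^1 = 0.404597
C(5,5)·0.771^5·0.229^0 = 0.272441
Sum = 0.6770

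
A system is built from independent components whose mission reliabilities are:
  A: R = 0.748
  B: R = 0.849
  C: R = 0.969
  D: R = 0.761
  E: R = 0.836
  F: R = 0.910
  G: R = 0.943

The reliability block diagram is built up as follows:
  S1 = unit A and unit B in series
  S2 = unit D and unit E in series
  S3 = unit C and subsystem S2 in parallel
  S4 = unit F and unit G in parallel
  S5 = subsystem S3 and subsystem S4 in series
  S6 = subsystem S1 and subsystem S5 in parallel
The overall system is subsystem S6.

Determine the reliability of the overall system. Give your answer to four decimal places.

0.9940

Series (A and B): 0.748000 × 0.849000 = 0.635052
Series (D and E): 0.761000 × 0.836000 = 0.636196
Parallel (C and [0.636196]): 1 − (1 − 0.969000)(1 − 0.636196) = 0.988722
Parallel (F and G): 1 − (1 − 0.910000)(1 − 0.943000) = 0.994870
Series ([0.988722] and [0.994870]): 0.988722 × 0.994870 = 0.983650
Parallel ([0.635052] and [0.983650]): 1 − (1 − 0.635052)(1 − 0.983650) = 0.9940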